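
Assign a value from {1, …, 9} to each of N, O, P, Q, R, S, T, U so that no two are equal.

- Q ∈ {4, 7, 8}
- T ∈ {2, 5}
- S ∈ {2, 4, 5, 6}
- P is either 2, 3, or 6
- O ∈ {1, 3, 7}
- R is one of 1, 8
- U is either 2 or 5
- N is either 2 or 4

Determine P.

3

T and U between them cover only {2, 5} — a naked pair. Remove those values from N, P, S.
N must be 4 (only option left). Eliminate 4 elsewhere: Q, S.
S has just one choice, so S = 6. So P can't be 6.
So P = 3.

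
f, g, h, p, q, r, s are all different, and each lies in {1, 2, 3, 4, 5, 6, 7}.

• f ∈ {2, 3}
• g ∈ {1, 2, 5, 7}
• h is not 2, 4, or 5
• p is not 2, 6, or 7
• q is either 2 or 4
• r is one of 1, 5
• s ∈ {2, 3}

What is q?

4

The 7 variables draw from only 7 values {1, 2, 3, 4, 5, 6, 7}, so each is used; only h can be 6, hence h = 6.
Among the 6 still-open variables, 7 fits only g (and all 6 values in {1, 2, 3, 4, 5, 7} must be used), so g = 7.
The 2 variables f and s are confined to {2, 3}, which locks those values in; drop them from p, q.
So q = 4.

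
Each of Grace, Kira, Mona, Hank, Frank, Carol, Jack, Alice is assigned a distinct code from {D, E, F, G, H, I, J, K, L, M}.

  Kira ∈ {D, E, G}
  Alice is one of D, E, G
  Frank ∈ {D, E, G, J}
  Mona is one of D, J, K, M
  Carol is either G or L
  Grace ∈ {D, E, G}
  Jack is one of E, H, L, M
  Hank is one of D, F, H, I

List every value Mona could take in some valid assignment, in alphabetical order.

Grace, Kira, Alice between them cover only {D, E, G} — a naked triple. Remove those values from Mona, Hank, Frank, Carol, Jack.
Frank has just one choice, so Frank = J. So Mona can't be J.
That leaves Carol = L. Strike L from Jack.
No further eliminations apply; Mona can still be any of K, M.

K, M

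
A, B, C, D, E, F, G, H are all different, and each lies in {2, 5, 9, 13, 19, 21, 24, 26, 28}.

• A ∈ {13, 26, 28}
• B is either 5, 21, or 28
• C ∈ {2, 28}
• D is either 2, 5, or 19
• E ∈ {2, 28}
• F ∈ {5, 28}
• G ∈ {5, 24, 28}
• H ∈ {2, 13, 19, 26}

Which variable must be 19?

D

The 8 variables draw from only 8 values {2, 5, 13, 19, 21, 24, 26, 28}, so each is used; only B can be 21, hence B = 21.
Among the 7 still-open variables, 24 fits only G (and all 7 values in {2, 5, 13, 19, 24, 26, 28} must be used), so G = 24.
C and E between them cover only {2, 28} — a naked pair. Remove those values from A, D, F, H.
F must be 5 (only option left). Eliminate 5 elsewhere: D.
So 19 goes to D.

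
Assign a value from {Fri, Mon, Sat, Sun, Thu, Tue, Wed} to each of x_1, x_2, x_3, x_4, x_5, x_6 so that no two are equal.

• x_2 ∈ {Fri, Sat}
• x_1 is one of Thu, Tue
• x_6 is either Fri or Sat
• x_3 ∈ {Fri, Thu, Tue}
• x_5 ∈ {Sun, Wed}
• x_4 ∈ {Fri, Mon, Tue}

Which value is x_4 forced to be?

Mon

x_2 and x_6 between them cover only {Fri, Sat} — a naked pair. Remove those values from x_3, x_4.
The 2 variables x_1 and x_3 are confined to {Thu, Tue}, which locks those values in; drop them from x_4.
So x_4 = Mon.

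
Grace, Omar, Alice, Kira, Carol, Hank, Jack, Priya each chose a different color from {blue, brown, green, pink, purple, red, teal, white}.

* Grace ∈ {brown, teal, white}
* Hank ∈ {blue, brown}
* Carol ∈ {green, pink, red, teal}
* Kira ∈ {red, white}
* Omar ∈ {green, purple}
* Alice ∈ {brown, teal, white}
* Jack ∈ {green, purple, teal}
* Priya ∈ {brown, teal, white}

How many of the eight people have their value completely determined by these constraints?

3

The 8 variables together cover exactly {blue, brown, green, pink, purple, red, teal, white} — 8 values for 8 variables — and blue appears only in Hank's list, so Hank = blue.
The 7 still-open variables draw from only 7 values {brown, green, pink, purple, red, teal, white}, so each is used; only Carol can be pink, hence Carol = pink.
Among the 6 still-open variables, red fits only Kira (and all 6 values in {brown, green, purple, red, teal, white} must be used), so Kira = red.
Grace, Alice, Priya share exactly the 3 values {brown, teal, white}; by pigeonhole those values go to them, so strike brown, teal, white from Jack.
Determined: Kira=red, Carol=pink, Hank=blue. The other people each still have more than one consistent value. That makes 3.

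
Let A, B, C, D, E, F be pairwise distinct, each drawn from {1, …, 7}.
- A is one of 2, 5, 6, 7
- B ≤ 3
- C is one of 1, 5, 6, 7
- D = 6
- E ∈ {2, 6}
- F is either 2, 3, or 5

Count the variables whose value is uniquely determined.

D has just one choice, so D = 6. So A, C, E can't be 6.
E's domain is down to {2}, so E = 2. Strike 2 from A, B, F.
Determined: D=6, E=2. The other variables each still have more than one consistent value. That makes 2.

2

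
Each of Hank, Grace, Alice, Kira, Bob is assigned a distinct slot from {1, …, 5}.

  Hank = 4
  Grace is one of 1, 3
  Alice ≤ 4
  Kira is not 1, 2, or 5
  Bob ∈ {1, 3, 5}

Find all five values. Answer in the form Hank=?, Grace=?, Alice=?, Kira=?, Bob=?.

Hank=4, Grace=1, Alice=2, Kira=3, Bob=5

Hank has just one choice, so Hank = 4. Strike 4 from Alice, Kira.
Kira has just one choice, so Kira = 3. Remove 3 from Grace, Alice, Bob.
That leaves Grace = 1. Eliminate 1 elsewhere: Alice, Bob.
That leaves Alice = 2.
Bob has just one choice, so Bob = 5.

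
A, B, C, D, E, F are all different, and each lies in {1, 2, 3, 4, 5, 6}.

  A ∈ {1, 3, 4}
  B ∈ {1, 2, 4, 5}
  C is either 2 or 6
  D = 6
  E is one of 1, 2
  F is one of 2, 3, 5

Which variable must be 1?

D must be 6 (only option left). So C can't be 6.
C must be 2 (only option left). Strike 2 from B, E, F.
So 1 goes to E.

E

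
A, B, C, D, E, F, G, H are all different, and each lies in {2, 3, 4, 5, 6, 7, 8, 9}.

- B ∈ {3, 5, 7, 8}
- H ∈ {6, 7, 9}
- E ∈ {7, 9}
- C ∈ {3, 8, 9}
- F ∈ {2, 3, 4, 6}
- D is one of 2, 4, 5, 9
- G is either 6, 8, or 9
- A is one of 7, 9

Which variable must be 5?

The 2 variables A and E are confined to {7, 9}, which locks those values in; drop them from B, C, D, G, H.
H has just one choice, so H = 6. Eliminate 6 elsewhere: F, G.
G must be 8 (only option left). Eliminate 8 elsewhere: B, C.
That leaves C = 3. Strike 3 from B, F.
So 5 goes to B.

B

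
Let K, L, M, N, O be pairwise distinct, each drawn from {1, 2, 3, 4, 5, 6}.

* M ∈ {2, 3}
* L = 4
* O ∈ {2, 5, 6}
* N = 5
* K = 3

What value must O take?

K has just one choice, so K = 3. Remove 3 from M.
That leaves L = 4.
That leaves M = 2. Strike 2 from O.
That leaves N = 5. Strike 5 from O.
So O = 6.

6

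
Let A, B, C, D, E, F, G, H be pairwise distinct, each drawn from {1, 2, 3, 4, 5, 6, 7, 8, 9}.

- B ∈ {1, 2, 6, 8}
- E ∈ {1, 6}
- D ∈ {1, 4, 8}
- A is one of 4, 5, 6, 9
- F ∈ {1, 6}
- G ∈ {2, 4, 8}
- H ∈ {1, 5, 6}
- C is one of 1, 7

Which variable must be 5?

The 8 variables draw from only 8 values {1, 2, 4, 5, 6, 7, 8, 9}, so each is used; only C can be 7, hence C = 7.
Among the 7 still-open variables, 9 fits only A (and all 7 values in {1, 2, 4, 5, 6, 8, 9} must be used), so A = 9.
Among the 6 still-open variables, 5 fits only H (and all 6 values in {1, 2, 4, 5, 6, 8} must be used), so H = 5.

H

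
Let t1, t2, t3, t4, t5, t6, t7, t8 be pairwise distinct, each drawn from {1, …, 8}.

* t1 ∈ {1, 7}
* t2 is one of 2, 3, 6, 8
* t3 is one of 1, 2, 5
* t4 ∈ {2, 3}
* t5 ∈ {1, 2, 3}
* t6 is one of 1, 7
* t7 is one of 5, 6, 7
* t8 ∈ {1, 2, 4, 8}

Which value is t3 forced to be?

The 8 variables draw from only 8 values {1, 2, 3, 4, 5, 6, 7, 8}, so each is used; only t8 can be 4, hence t8 = 4.
The 7 still-open variables draw from only 7 values {1, 2, 3, 5, 6, 7, 8}, so each is used; only t2 can be 8, hence t2 = 8.
The 6 still-open variables draw from only 6 values {1, 2, 3, 5, 6, 7}, so each is used; only t7 can be 6, hence t7 = 6.
The 5 still-open variables together cover exactly {1, 2, 3, 5, 7} — 5 values for 5 variables — and 5 appears only in t3's list, so t3 = 5.

5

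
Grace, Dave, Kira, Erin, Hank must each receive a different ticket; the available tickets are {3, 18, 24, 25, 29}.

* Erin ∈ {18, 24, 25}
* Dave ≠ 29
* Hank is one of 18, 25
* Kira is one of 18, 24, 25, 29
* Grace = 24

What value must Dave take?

Grace has just one choice, so Grace = 24. Eliminate 24 elsewhere: Dave, Kira, Erin.
The 4 still-open variables together cover exactly {3, 18, 25, 29} — 4 values for 4 variables — and 3 appears only in Dave's list, so Dave = 3.

3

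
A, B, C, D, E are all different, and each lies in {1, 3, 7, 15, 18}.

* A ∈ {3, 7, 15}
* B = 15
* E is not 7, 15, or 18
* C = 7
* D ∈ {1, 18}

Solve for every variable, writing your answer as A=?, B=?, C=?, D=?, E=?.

A=3, B=15, C=7, D=18, E=1

B has just one choice, so B = 15. Strike 15 from A.
C has just one choice, so C = 7. Remove 7 from A.
That leaves A = 3. Eliminate 3 elsewhere: E.
E has just one choice, so E = 1. Eliminate 1 elsewhere: D.
That leaves D = 18.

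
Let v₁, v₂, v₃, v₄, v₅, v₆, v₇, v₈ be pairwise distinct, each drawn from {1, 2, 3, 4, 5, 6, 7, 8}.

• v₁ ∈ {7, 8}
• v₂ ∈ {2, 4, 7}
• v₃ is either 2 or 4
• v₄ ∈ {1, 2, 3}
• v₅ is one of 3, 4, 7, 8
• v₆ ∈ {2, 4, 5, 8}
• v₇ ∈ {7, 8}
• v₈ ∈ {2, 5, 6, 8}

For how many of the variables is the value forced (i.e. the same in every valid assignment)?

The 8 variables together cover exactly {1, 2, 3, 4, 5, 6, 7, 8} — 8 values for 8 variables — and 1 appears only in v₄'s list, so v₄ = 1.
Among the 7 still-open variables, 3 fits only v₅ (and all 7 values in {2, 3, 4, 5, 6, 7, 8} must be used), so v₅ = 3.
The 6 still-open variables together cover exactly {2, 4, 5, 6, 7, 8} — 6 values for 6 variables — and 6 appears only in v₈'s list, so v₈ = 6.
The 5 still-open variables together cover exactly {2, 4, 5, 7, 8} — 5 values for 5 variables — and 5 appears only in v₆'s list, so v₆ = 5.
v₁ and v₇ share exactly the 2 values {7, 8}; by pigeonhole those values go to them, so strike 7, 8 from v₂.
Determined: v₄=1, v₅=3, v₆=5, v₈=6. The other variables each still have more than one consistent value. That makes 4.

4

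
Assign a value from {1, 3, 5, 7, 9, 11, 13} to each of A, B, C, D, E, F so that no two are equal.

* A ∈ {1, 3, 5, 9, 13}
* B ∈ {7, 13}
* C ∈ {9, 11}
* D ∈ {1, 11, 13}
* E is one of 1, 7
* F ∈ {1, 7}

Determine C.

9

E and F share exactly the 2 values {1, 7}; by pigeonhole those values go to them, so strike 1, 7 from A, B, D.
B must be 13 (only option left). Eliminate 13 elsewhere: A, D.
D has just one choice, so D = 11. Strike 11 from C.
So C = 9.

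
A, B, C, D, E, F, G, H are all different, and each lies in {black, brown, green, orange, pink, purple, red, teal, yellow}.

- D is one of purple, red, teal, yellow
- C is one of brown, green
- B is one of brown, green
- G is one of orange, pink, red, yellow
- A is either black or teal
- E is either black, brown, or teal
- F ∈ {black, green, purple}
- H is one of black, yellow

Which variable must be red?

D

B and C share exactly the 2 values {brown, green}; by pigeonhole those values go to them, so strike brown, green from E, F.
A and E between them cover only {black, teal} — a naked pair. Remove those values from D, F, H.
F has just one choice, so F = purple. So D can't be purple.
That leaves H = yellow. Strike yellow from D, G.
So red goes to D.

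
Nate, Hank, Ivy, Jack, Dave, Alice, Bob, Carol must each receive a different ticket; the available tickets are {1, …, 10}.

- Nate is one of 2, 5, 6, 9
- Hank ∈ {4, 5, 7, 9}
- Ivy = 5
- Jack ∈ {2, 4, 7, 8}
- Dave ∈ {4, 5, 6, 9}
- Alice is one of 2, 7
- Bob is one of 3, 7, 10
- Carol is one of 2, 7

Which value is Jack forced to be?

8

Ivy's domain is down to {5}, so Ivy = 5. Remove 5 from Nate, Hank, Dave.
Alice and Carol between them cover only {2, 7} — a naked pair. Remove those values from Nate, Hank, Jack, Bob.
Nate, Hank, Dave share exactly the 3 values {4, 6, 9}; by pigeonhole those values go to them, so strike 4, 6, 9 from Jack.
So Jack = 8.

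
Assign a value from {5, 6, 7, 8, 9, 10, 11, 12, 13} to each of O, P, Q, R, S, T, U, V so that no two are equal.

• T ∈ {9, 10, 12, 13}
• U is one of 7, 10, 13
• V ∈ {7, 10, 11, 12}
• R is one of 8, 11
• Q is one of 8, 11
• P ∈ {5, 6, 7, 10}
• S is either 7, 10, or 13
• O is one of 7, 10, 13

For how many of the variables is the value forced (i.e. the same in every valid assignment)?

The 2 variables Q and R are confined to {8, 11}, which locks those values in; drop them from V.
O, S, U share exactly the 3 values {7, 10, 13}; by pigeonhole those values go to them, so strike 7, 10, 13 from P, T, V.
That leaves V = 12. Remove 12 from T.
T's domain is down to {9}, so T = 9.
Determined: T=9, V=12. The other variables each still have more than one consistent value. That makes 2.

2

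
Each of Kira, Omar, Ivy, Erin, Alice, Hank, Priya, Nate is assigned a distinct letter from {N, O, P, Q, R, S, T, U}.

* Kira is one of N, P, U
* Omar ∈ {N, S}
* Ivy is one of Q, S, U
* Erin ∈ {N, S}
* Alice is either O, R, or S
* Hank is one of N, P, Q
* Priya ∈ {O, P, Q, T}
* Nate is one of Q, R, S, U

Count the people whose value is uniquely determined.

3

The 8 variables draw from only 8 values {N, O, P, Q, R, S, T, U}, so each is used; only Priya can be T, hence Priya = T.
Among the 7 still-open variables, O fits only Alice (and all 7 values in {N, O, P, Q, R, S, U} must be used), so Alice = O.
The 6 still-open variables draw from only 6 values {N, P, Q, R, S, U}, so each is used; only Nate can be R, hence Nate = R.
Omar and Erin share exactly the 2 values {N, S}; by pigeonhole those values go to them, so strike N, S from Kira, Ivy, Hank.
Determined: Alice=O, Priya=T, Nate=R. The other people each still have more than one consistent value. That makes 3.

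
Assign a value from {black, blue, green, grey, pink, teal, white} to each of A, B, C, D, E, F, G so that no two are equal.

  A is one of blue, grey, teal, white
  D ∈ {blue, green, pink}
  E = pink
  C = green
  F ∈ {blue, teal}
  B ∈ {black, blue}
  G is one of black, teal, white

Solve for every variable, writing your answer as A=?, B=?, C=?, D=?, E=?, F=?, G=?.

A=grey, B=black, C=green, D=blue, E=pink, F=teal, G=white

C's domain is down to {green}, so C = green. So D can't be green.
That leaves E = pink. So D can't be pink.
D has just one choice, so D = blue. Strike blue from A, B, F.
F's domain is down to {teal}, so F = teal. Remove teal from A, G.
B must be black (only option left). Eliminate black elsewhere: G.
G must be white (only option left). Eliminate white elsewhere: A.
A's domain is down to {grey}, so A = grey.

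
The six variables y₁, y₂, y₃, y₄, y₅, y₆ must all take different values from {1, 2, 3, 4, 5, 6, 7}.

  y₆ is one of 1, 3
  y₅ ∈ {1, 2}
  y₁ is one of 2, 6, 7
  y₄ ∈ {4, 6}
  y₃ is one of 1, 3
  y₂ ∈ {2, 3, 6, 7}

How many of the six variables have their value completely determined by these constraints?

2

Among the 6 variables, 4 fits only y₄ (and all 6 values in {1, 2, 3, 4, 6, 7} must be used), so y₄ = 4.
y₃ and y₆ share exactly the 2 values {1, 3}; by pigeonhole those values go to them, so strike 1, 3 from y₂, y₅.
y₅'s domain is down to {2}, so y₅ = 2. Strike 2 from y₁, y₂.
Determined: y₄=4, y₅=2. The other variables each still have more than one consistent value. That makes 2.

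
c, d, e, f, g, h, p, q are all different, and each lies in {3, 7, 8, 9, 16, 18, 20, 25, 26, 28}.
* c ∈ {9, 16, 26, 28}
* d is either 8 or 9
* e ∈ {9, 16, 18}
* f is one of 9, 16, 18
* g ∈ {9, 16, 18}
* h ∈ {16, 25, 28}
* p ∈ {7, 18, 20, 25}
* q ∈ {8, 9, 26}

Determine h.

25

The 3 variables e, f, g are confined to {9, 16, 18}, which locks those values in; drop them from c, d, h, p, q.
d must be 8 (only option left). Remove 8 from q.
q must be 26 (only option left). Strike 26 from c.
c has just one choice, so c = 28. So h can't be 28.
So h = 25.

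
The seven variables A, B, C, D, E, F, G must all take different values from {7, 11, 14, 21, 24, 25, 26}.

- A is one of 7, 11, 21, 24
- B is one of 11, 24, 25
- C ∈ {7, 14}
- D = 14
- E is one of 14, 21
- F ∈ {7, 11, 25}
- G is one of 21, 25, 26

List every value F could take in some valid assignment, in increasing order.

D's domain is down to {14}, so D = 14. So C, E can't be 14.
That leaves E = 21. Remove 21 from A, G.
C has just one choice, so C = 7. So A, F can't be 7.
The 4 still-open variables together cover exactly {11, 24, 25, 26} — 4 values for 4 variables — and 26 appears only in G's list, so G = 26.
No further eliminations apply; F can still be any of 11, 25.

11, 25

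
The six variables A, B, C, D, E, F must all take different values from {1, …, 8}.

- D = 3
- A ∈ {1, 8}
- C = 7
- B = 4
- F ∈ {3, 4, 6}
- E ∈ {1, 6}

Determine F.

6

B must be 4 (only option left). So F can't be 4.
That leaves C = 7.
D must be 3 (only option left). Strike 3 from F.
So F = 6.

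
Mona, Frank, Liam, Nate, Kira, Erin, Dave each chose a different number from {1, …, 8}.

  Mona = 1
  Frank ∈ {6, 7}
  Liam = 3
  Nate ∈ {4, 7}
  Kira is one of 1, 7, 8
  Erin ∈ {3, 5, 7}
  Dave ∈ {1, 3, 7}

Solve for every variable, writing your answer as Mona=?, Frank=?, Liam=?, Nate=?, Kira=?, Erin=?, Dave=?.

Mona=1, Frank=6, Liam=3, Nate=4, Kira=8, Erin=5, Dave=7

Mona must be 1 (only option left). So Kira, Dave can't be 1.
Liam has just one choice, so Liam = 3. Remove 3 from Erin, Dave.
Dave's domain is down to {7}, so Dave = 7. Strike 7 from Frank, Nate, Kira, Erin.
Frank has just one choice, so Frank = 6.
Nate's domain is down to {4}, so Nate = 4.
That leaves Kira = 8.
Erin has just one choice, so Erin = 5.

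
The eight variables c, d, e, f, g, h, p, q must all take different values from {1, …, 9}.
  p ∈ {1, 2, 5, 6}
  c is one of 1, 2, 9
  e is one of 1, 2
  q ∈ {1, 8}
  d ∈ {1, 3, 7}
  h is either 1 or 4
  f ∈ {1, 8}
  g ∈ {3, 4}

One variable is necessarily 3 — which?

g

The 2 variables f and q are confined to {1, 8}, which locks those values in; drop them from c, d, e, h, p.
e must be 2 (only option left). Strike 2 from c, p.
That leaves h = 4. Remove 4 from g.
So 3 goes to g.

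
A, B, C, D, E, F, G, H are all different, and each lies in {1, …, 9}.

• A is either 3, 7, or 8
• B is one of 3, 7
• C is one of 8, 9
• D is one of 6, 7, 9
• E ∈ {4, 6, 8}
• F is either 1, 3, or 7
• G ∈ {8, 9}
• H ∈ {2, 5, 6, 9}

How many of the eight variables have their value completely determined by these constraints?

3

The 2 variables C and G are confined to {8, 9}, which locks those values in; drop them from A, D, E, H.
A and B share exactly the 2 values {3, 7}; by pigeonhole those values go to them, so strike 3, 7 from D, F.
D's domain is down to {6}, so D = 6. So E, H can't be 6.
E has just one choice, so E = 4.
F's domain is down to {1}, so F = 1.
Determined: D=6, E=4, F=1. The other variables each still have more than one consistent value. That makes 3.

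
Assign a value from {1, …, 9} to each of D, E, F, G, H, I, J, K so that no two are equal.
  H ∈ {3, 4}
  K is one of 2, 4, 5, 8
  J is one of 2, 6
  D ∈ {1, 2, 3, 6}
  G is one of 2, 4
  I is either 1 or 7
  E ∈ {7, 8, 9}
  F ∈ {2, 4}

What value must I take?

7

F and G between them cover only {2, 4} — a naked pair. Remove those values from D, H, J, K.
That leaves H = 3. Remove 3 from D.
J must be 6 (only option left). Remove 6 from D.
D must be 1 (only option left). Strike 1 from I.
So I = 7.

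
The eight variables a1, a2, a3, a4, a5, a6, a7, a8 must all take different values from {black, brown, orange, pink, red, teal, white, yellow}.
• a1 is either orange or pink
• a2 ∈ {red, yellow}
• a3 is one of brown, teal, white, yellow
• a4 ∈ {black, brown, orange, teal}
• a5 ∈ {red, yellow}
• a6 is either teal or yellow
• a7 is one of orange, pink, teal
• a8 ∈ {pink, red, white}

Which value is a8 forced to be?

white

Among the 8 variables, black fits only a4 (and all 8 values in {black, brown, orange, pink, red, teal, white, yellow} must be used), so a4 = black.
Among the 7 still-open variables, brown fits only a3 (and all 7 values in {brown, orange, pink, red, teal, white, yellow} must be used), so a3 = brown.
The 6 still-open variables together cover exactly {orange, pink, red, teal, white, yellow} — 6 values for 6 variables — and white appears only in a8's list, so a8 = white.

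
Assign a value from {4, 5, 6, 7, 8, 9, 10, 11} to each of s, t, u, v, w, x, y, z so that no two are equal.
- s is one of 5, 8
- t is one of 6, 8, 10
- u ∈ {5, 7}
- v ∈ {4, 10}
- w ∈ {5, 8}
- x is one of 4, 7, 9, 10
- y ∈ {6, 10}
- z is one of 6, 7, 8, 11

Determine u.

7

Among the 8 variables, 9 fits only x (and all 8 values in {4, 5, 6, 7, 8, 9, 10, 11} must be used), so x = 9.
Among the 7 still-open variables, 4 fits only v (and all 7 values in {4, 5, 6, 7, 8, 10, 11} must be used), so v = 4.
Among the 6 still-open variables, 11 fits only z (and all 6 values in {5, 6, 7, 8, 10, 11} must be used), so z = 11.
The 5 still-open variables draw from only 5 values {5, 6, 7, 8, 10}, so each is used; only u can be 7, hence u = 7.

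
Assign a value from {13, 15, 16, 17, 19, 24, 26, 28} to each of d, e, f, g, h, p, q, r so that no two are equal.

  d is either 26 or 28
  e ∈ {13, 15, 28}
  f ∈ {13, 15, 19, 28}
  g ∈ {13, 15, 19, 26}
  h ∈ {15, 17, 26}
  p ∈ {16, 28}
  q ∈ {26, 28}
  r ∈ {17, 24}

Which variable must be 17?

The 8 variables draw from only 8 values {13, 15, 16, 17, 19, 24, 26, 28}, so each is used; only p can be 16, hence p = 16.
The 7 still-open variables together cover exactly {13, 15, 17, 19, 24, 26, 28} — 7 values for 7 variables — and 24 appears only in r's list, so r = 24.
Among the 6 still-open variables, 17 fits only h (and all 6 values in {13, 15, 17, 19, 26, 28} must be used), so h = 17.

h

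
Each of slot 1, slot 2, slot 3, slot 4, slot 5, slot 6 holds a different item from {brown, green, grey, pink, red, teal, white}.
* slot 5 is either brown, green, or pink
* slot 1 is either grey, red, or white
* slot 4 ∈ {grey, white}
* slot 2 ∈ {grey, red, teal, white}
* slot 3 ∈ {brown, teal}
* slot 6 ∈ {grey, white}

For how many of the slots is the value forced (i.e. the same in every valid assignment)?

The 2 variables slot 4 and slot 6 are confined to {grey, white}, which locks those values in; drop them from slot 1, slot 2.
That leaves slot 1 = red. Strike red from slot 2.
That leaves slot 2 = teal. Eliminate teal elsewhere: slot 3.
slot 3 must be brown (only option left). Eliminate brown elsewhere: slot 5.
Determined: slot 1=red, slot 2=teal, slot 3=brown. The other slots each still have more than one consistent value. That makes 3.

3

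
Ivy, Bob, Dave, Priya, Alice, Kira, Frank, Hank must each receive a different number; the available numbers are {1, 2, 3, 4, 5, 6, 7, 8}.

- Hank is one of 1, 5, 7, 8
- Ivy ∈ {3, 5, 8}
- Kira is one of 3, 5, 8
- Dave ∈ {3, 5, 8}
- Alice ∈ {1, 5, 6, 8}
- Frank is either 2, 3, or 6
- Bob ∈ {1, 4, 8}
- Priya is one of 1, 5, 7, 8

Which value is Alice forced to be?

6

The 8 variables together cover exactly {1, 2, 3, 4, 5, 6, 7, 8} — 8 values for 8 variables — and 2 appears only in Frank's list, so Frank = 2.
Among the 7 still-open variables, 4 fits only Bob (and all 7 values in {1, 3, 4, 5, 6, 7, 8} must be used), so Bob = 4.
Among the 6 still-open variables, 6 fits only Alice (and all 6 values in {1, 3, 5, 6, 7, 8} must be used), so Alice = 6.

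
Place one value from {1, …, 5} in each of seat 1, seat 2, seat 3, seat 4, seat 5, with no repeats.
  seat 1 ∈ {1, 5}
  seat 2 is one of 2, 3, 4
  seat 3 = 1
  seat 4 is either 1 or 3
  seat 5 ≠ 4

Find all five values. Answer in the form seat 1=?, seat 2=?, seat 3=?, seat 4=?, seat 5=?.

seat 3's domain is down to {1}, so seat 3 = 1. Strike 1 from seat 1, seat 4, seat 5.
seat 4 has just one choice, so seat 4 = 3. So seat 2, seat 5 can't be 3.
seat 1 has just one choice, so seat 1 = 5. So seat 5 can't be 5.
seat 5 must be 2 (only option left). So seat 2 can't be 2.
seat 2 has just one choice, so seat 2 = 4.

seat 1=5, seat 2=4, seat 3=1, seat 4=3, seat 5=2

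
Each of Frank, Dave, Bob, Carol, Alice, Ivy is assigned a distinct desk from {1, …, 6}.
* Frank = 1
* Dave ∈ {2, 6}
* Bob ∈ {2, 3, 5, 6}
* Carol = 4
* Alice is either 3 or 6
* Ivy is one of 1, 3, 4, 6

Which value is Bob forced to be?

Frank's domain is down to {1}, so Frank = 1. Strike 1 from Ivy.
Carol has just one choice, so Carol = 4. Eliminate 4 elsewhere: Ivy.
Among the 4 still-open variables, 5 fits only Bob (and all 4 values in {2, 3, 5, 6} must be used), so Bob = 5.

5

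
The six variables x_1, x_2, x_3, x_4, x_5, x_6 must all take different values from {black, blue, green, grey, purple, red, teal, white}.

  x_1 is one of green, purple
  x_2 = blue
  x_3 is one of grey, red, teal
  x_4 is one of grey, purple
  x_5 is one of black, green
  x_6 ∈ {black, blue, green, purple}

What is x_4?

x_2 has just one choice, so x_2 = blue. Eliminate blue elsewhere: x_6.
The 3 variables x_1, x_5, x_6 are confined to {black, green, purple}, which locks those values in; drop them from x_4.
So x_4 = grey.

grey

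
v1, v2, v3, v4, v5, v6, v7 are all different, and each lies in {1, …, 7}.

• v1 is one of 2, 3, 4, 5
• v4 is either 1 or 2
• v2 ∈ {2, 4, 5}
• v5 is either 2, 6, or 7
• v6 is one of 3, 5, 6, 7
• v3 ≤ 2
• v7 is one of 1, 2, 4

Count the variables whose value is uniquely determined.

v3 and v4 share exactly the 2 values {1, 2}; by pigeonhole those values go to them, so strike 1, 2 from v1, v2, v5, v7.
v7's domain is down to {4}, so v7 = 4. Eliminate 4 elsewhere: v1, v2.
v2 has just one choice, so v2 = 5. Strike 5 from v1, v6.
v1's domain is down to {3}, so v1 = 3. So v6 can't be 3.
Determined: v1=3, v2=5, v7=4. The other variables each still have more than one consistent value. That makes 3.

3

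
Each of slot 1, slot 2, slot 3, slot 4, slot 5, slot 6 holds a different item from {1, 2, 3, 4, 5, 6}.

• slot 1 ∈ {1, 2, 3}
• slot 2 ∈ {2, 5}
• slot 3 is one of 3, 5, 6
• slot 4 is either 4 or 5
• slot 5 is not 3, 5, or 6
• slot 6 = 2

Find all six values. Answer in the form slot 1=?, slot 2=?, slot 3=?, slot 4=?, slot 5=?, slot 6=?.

slot 1=3, slot 2=5, slot 3=6, slot 4=4, slot 5=1, slot 6=2

slot 6 has just one choice, so slot 6 = 2. So slot 1, slot 2, slot 5 can't be 2.
slot 2's domain is down to {5}, so slot 2 = 5. Eliminate 5 elsewhere: slot 3, slot 4.
That leaves slot 4 = 4. Remove 4 from slot 5.
slot 5's domain is down to {1}, so slot 5 = 1. So slot 1 can't be 1.
slot 1's domain is down to {3}, so slot 1 = 3. Eliminate 3 elsewhere: slot 3.
slot 3 has just one choice, so slot 3 = 6.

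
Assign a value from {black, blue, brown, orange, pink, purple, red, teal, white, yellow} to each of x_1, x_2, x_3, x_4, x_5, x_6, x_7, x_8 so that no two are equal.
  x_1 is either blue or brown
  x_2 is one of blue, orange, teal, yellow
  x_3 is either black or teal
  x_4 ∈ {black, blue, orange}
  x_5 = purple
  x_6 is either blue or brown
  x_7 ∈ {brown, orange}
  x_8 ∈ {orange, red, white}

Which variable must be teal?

x_3

x_5's domain is down to {purple}, so x_5 = purple.
The 2 variables x_1 and x_6 are confined to {blue, brown}, which locks those values in; drop them from x_2, x_4, x_7.
That leaves x_7 = orange. Strike orange from x_2, x_4, x_8.
x_4's domain is down to {black}, so x_4 = black. Remove black from x_3.
So teal goes to x_3.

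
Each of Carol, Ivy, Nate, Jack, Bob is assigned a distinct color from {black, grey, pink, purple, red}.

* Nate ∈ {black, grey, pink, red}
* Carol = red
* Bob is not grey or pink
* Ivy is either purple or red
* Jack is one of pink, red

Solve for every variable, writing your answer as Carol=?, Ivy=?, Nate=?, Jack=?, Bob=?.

Carol must be red (only option left). Eliminate red elsewhere: Ivy, Nate, Jack, Bob.
Ivy's domain is down to {purple}, so Ivy = purple. Strike purple from Bob.
Jack's domain is down to {pink}, so Jack = pink. Remove pink from Nate.
Bob has just one choice, so Bob = black. So Nate can't be black.
Nate's domain is down to {grey}, so Nate = grey.

Carol=red, Ivy=purple, Nate=grey, Jack=pink, Bob=black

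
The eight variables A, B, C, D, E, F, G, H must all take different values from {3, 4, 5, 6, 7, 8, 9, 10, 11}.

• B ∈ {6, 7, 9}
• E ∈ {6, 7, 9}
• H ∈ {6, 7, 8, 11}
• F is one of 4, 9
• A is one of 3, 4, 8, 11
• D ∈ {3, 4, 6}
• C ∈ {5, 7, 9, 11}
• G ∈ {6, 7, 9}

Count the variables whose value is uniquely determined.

3

The 8 variables draw from only 8 values {3, 4, 5, 6, 7, 8, 9, 11}, so each is used; only C can be 5, hence C = 5.
The 3 variables B, E, G are confined to {6, 7, 9}, which locks those values in; drop them from D, F, H.
That leaves F = 4. Eliminate 4 elsewhere: A, D.
D must be 3 (only option left). Eliminate 3 elsewhere: A.
Determined: C=5, D=3, F=4. The other variables each still have more than one consistent value. That makes 3.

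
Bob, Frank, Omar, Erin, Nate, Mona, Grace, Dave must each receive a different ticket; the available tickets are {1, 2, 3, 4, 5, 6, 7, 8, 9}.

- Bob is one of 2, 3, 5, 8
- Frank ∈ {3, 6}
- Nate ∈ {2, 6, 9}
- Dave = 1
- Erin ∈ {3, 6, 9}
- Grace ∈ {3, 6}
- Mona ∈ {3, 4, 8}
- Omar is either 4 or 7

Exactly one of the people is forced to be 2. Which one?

Dave must be 1 (only option left).
The 2 variables Frank and Grace are confined to {3, 6}, which locks those values in; drop them from Bob, Erin, Nate, Mona.
That leaves Erin = 9. Eliminate 9 elsewhere: Nate.
So 2 goes to Nate.

Nate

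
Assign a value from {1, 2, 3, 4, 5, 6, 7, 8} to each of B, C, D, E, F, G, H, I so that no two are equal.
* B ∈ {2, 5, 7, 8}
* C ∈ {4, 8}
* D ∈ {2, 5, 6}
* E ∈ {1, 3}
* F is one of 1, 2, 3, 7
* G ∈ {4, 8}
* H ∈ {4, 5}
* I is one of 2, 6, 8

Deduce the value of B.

The 2 variables C and G are confined to {4, 8}, which locks those values in; drop them from B, H, I.
H's domain is down to {5}, so H = 5. So B, D can't be 5.
D and I share exactly the 2 values {2, 6}; by pigeonhole those values go to them, so strike 2, 6 from B, F.
So B = 7.

7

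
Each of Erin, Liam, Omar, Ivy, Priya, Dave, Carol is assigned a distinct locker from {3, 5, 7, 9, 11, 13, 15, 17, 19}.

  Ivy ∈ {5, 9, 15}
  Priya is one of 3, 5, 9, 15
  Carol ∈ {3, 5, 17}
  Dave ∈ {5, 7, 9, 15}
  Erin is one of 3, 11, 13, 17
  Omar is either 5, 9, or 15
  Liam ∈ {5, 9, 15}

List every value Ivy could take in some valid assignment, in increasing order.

5, 9, 15

Liam, Omar, Ivy between them cover only {5, 9, 15} — a naked triple. Remove those values from Priya, Dave, Carol.
Priya must be 3 (only option left). So Erin, Carol can't be 3.
That leaves Dave = 7.
Carol's domain is down to {17}, so Carol = 17. Strike 17 from Erin.
No further eliminations apply; Ivy can still be any of 5, 9, 15.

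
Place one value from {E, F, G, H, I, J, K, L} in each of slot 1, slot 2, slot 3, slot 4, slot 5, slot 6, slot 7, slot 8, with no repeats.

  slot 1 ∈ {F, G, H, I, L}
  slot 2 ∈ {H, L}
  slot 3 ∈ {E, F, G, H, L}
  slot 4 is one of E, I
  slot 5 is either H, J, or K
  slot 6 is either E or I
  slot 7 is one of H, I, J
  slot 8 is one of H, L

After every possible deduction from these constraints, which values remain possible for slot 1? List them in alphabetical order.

Among the 8 variables, K fits only slot 5 (and all 8 values in {E, F, G, H, I, J, K, L} must be used), so slot 5 = K.
The 7 still-open variables draw from only 7 values {E, F, G, H, I, J, L}, so each is used; only slot 7 can be J, hence slot 7 = J.
The 2 variables slot 2 and slot 8 are confined to {H, L}, which locks those values in; drop them from slot 1, slot 3.
slot 4 and slot 6 between them cover only {E, I} — a naked pair. Remove those values from slot 1, slot 3.
No further eliminations apply; slot 1 can still be any of F, G.

F, G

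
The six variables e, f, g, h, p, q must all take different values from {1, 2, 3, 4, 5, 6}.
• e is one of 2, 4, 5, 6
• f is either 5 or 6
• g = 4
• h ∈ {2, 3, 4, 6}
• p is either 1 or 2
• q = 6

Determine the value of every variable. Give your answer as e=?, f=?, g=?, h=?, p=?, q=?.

g has just one choice, so g = 4. Strike 4 from e, h.
q's domain is down to {6}, so q = 6. Eliminate 6 elsewhere: e, f, h.
f must be 5 (only option left). Eliminate 5 elsewhere: e.
e's domain is down to {2}, so e = 2. Eliminate 2 elsewhere: h, p.
h must be 3 (only option left).
That leaves p = 1.

e=2, f=5, g=4, h=3, p=1, q=6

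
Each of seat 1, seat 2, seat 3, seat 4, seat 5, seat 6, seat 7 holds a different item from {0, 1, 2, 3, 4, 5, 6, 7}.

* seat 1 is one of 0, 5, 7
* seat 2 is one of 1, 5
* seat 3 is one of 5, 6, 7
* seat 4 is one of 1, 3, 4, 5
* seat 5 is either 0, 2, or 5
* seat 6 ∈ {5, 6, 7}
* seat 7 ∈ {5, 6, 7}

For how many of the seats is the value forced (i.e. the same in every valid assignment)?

seat 3, seat 6, seat 7 share exactly the 3 values {5, 6, 7}; by pigeonhole those values go to them, so strike 5, 6, 7 from seat 1, seat 2, seat 4, seat 5.
seat 1's domain is down to {0}, so seat 1 = 0. Remove 0 from seat 5.
seat 2's domain is down to {1}, so seat 2 = 1. So seat 4 can't be 1.
seat 5's domain is down to {2}, so seat 5 = 2.
Determined: seat 1=0, seat 2=1, seat 5=2. The other seats each still have more than one consistent value. That makes 3.

3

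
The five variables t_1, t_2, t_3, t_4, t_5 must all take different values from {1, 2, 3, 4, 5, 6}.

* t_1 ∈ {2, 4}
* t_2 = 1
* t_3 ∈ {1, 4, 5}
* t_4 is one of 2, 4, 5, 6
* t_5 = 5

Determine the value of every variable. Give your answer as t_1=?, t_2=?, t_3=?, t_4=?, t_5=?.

t_2 must be 1 (only option left). Eliminate 1 elsewhere: t_3.
t_5 must be 5 (only option left). Eliminate 5 elsewhere: t_3, t_4.
t_3 must be 4 (only option left). Eliminate 4 elsewhere: t_1, t_4.
t_1 has just one choice, so t_1 = 2. So t_4 can't be 2.
t_4's domain is down to {6}, so t_4 = 6.

t_1=2, t_2=1, t_3=4, t_4=6, t_5=5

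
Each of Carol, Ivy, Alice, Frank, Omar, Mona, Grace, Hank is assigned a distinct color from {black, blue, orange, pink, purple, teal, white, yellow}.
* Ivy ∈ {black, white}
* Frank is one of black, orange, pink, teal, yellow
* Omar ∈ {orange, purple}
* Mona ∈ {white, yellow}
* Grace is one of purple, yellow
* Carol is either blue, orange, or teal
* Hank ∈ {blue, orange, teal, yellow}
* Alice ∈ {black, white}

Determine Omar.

orange

Among the 8 variables, pink fits only Frank (and all 8 values in {black, blue, orange, pink, purple, teal, white, yellow} must be used), so Frank = pink.
Ivy and Alice share exactly the 2 values {black, white}; by pigeonhole those values go to them, so strike black, white from Mona.
Mona has just one choice, so Mona = yellow. So Grace, Hank can't be yellow.
Grace must be purple (only option left). Eliminate purple elsewhere: Omar.
So Omar = orange.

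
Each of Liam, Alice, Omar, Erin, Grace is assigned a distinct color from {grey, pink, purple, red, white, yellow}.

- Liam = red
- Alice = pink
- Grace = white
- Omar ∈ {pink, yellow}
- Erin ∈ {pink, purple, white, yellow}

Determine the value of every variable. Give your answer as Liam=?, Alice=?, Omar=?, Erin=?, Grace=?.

Liam must be red (only option left).
Alice has just one choice, so Alice = pink. So Omar, Erin can't be pink.
Omar's domain is down to {yellow}, so Omar = yellow. Strike yellow from Erin.
Grace's domain is down to {white}, so Grace = white. Eliminate white elsewhere: Erin.
Erin has just one choice, so Erin = purple.

Liam=red, Alice=pink, Omar=yellow, Erin=purple, Grace=white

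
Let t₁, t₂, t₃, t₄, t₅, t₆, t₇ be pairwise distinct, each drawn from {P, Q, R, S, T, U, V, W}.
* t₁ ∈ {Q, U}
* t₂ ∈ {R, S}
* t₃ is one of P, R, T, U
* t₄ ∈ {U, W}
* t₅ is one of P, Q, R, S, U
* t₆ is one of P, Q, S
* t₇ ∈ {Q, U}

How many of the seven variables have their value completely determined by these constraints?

The 7 variables draw from only 7 values {P, Q, R, S, T, U, W}, so each is used; only t₃ can be T, hence t₃ = T.
The 6 still-open variables together cover exactly {P, Q, R, S, U, W} — 6 values for 6 variables — and W appears only in t₄'s list, so t₄ = W.
t₁ and t₇ share exactly the 2 values {Q, U}; by pigeonhole those values go to them, so strike Q, U from t₅, t₆.
Determined: t₃=T, t₄=W. The other variables each still have more than one consistent value. That makes 2.

2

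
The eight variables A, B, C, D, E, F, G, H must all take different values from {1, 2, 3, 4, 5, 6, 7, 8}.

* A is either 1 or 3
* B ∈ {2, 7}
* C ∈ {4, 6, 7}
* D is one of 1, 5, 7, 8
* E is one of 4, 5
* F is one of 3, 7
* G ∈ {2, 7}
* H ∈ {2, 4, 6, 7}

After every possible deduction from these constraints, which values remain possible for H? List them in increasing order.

The 8 variables together cover exactly {1, 2, 3, 4, 5, 6, 7, 8} — 8 values for 8 variables — and 8 appears only in D's list, so D = 8.
Among the 7 still-open variables, 1 fits only A (and all 7 values in {1, 2, 3, 4, 5, 6, 7} must be used), so A = 1.
The 6 still-open variables draw from only 6 values {2, 3, 4, 5, 6, 7}, so each is used; only F can be 3, hence F = 3.
Among the 5 still-open variables, 5 fits only E (and all 5 values in {2, 4, 5, 6, 7} must be used), so E = 5.
B and G between them cover only {2, 7} — a naked pair. Remove those values from C, H.
No further eliminations apply; H can still be any of 4, 6.

4, 6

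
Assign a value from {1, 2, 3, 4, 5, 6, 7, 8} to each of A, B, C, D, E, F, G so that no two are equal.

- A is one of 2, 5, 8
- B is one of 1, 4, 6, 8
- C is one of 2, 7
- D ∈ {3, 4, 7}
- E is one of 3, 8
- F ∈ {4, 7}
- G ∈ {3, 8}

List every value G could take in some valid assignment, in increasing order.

E and G between them cover only {3, 8} — a naked pair. Remove those values from A, B, D.
D and F between them cover only {4, 7} — a naked pair. Remove those values from B, C.
C has just one choice, so C = 2. Strike 2 from A.
That leaves A = 5.
No further eliminations apply; G can still be any of 3, 8.

3, 8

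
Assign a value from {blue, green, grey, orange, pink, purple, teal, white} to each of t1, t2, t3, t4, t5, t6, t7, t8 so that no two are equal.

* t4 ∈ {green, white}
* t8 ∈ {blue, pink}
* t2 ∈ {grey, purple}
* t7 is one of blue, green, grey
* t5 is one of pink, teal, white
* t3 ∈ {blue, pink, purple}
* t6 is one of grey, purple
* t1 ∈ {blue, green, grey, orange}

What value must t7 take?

green

Among the 8 variables, orange fits only t1 (and all 8 values in {blue, green, grey, orange, pink, purple, teal, white} must be used), so t1 = orange.
Among the 7 still-open variables, teal fits only t5 (and all 7 values in {blue, green, grey, pink, purple, teal, white} must be used), so t5 = teal.
Among the 6 still-open variables, white fits only t4 (and all 6 values in {blue, green, grey, pink, purple, white} must be used), so t4 = white.
The 5 still-open variables together cover exactly {blue, green, grey, pink, purple} — 5 values for 5 variables — and green appears only in t7's list, so t7 = green.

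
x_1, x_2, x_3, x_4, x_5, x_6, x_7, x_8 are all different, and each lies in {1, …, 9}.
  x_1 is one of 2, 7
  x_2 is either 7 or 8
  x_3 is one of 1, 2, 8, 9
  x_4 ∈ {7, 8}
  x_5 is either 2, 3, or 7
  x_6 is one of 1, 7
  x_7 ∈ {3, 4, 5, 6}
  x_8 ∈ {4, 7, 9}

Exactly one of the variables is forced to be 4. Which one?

x_2 and x_4 between them cover only {7, 8} — a naked pair. Remove those values from x_1, x_3, x_5, x_6, x_8.
x_1 has just one choice, so x_1 = 2. Strike 2 from x_3, x_5.
x_5's domain is down to {3}, so x_5 = 3. Eliminate 3 elsewhere: x_7.
x_6's domain is down to {1}, so x_6 = 1. Remove 1 from x_3.
x_3's domain is down to {9}, so x_3 = 9. Strike 9 from x_8.
So 4 goes to x_8.

x_8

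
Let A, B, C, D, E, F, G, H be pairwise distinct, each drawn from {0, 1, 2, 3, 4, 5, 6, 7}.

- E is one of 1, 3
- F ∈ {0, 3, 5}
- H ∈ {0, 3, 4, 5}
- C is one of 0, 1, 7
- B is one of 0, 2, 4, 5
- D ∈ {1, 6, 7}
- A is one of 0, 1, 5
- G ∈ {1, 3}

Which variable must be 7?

C

Among the 8 variables, 2 fits only B (and all 8 values in {0, 1, 2, 3, 4, 5, 6, 7} must be used), so B = 2.
The 7 still-open variables draw from only 7 values {0, 1, 3, 4, 5, 6, 7}, so each is used; only H can be 4, hence H = 4.
The 6 still-open variables draw from only 6 values {0, 1, 3, 5, 6, 7}, so each is used; only D can be 6, hence D = 6.
The 5 still-open variables draw from only 5 values {0, 1, 3, 5, 7}, so each is used; only C can be 7, hence C = 7.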